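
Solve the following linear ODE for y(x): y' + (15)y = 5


P(x) = 15, Q(x) = 5; integrating factor μ = e^(15x).
(μ y)' = 5e^(15x) ⇒ μ y = (1/3)e^(15x) + C.
Divide by μ: y = 1/3 + Ce^(-15x).


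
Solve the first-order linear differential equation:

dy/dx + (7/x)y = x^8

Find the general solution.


P(x) = 7/x ⇒ μ = x^7.
(x^7 y)' = x^7·x^8 = x^15.
Integrate: x^7 y = x^16/(16) + C.
Solve for y: y = (1/16)x^9 + C/x^7.


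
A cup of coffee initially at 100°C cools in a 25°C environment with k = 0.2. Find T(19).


Newton's law: dT/dt = -k(T - T_a) has solution T(t) = T_a + (T₀ - T_a)e^(-kt).
Plug in T_a = 25, T₀ = 100, k = 0.2, t = 19: T(19) = 25 + (75)e^(-3.80) ≈ 26.7°C.


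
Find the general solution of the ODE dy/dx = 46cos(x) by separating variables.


g(y) = 1, so integrate directly: y = ∫ 46cos(x) dx = 46sin(x) + C.


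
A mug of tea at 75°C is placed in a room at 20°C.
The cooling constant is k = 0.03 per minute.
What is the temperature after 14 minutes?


Newton's law: dT/dt = -k(T - T_a) has solution T(t) = T_a + (T₀ - T_a)e^(-kt).
Plug in T_a = 20, T₀ = 75, k = 0.03, t = 14: T(14) = 20 + (55)e^(-0.42) ≈ 56.1°C.


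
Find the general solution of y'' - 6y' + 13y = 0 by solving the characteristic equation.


Characteristic equation: r² - 6r + 13 = 0.
Discriminant is negative; roots r = 3 ± 2i (complex conjugate pair).
General solution uses e^(α x)(C₁ cos(β x) + C₂ sin(β x)): y = e^(3x)(C₁cos(2x) + C₂sin(2x)).


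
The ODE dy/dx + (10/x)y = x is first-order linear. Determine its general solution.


P(x) = 10/x ⇒ μ = x^10.
(x^10 y)' = x^10·x^1 = x^11.
Integrate: x^10 y = x^12/(12) + C.
Solve for y: y = (1/12)x^2 + C/x^10.


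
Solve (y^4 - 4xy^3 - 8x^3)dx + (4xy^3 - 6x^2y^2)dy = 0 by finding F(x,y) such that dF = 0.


Check exactness: ∂M/∂y = 4y^3 - 12xy^2 and ∂N/∂x = 4y^3 - 12xy^2; equal, so the equation is exact.
Integrate M with respect to x (treating y as constant): ∫M dx = xy^4 - 2x^2y^3 - 2x^4 + h(y).
Differentiate w.r.t. y and set equal to N: all terms match, so h'(y) = 0 and h is a constant absorbed into C.
General solution: xy^4 - 2x^2y^3 - 2x^4 = C.


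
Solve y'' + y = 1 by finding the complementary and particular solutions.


Homogeneous part: r² + 1 = 0 ⇒ r = ±1i, so y_h = C₁cos(x) + C₂sin(x).
Try constant y_p = A; plug in: 1A = 1 ⇒ A = 1.
General solution: y = C₁cos(x) + C₂sin(x) + 1.


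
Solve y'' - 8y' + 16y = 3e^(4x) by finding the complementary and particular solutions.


Characteristic polynomial (r - 4)² = 0; repeated root r = 4.
y_h = (C₁ + C₂x)e^(4x). Forcing matches the repeated root (resonance), so try y_p = Ax² e^(4x).
Substitute and solve for A: 2A = 3, so A = 3/2.
General solution: y = (C₁ + C₂x + (3/2)x²)e^(4x).


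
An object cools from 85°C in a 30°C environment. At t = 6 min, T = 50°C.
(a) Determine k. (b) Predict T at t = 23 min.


Newton's law: T(t) = T_a + (T₀ - T_a)e^(-kt).
(a) Use T(6) = 50: (50 - 30)/(85 - 30) = e^(-k·6), so k = -ln(0.364)/6 ≈ 0.1686.
(b) Apply k to t = 23: T(23) = 30 + (55)e^(-3.878) ≈ 31.1°C.


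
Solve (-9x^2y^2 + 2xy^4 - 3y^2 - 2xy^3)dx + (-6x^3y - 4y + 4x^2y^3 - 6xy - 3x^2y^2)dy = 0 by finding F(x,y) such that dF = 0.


Check exactness: ∂M/∂y = -18x^2y + 8xy^3 - 6y - 6xy^2 and ∂N/∂x = -18x^2y + 8xy^3 - 6y - 6xy^2; equal, so the equation is exact.
Integrate M with respect to x (treating y as constant): ∫M dx = -3x^3y^2 + x^2y^4 - 3xy^2 - x^2y^3 + h(y).
Differentiate w.r.t. y and set equal to N: the x-dependent terms already match, leaving h'(y) = -4y. Integrate: h(y) = -2y^2.
So F(x,y) = -3x^3y^2 - 2y^2 + x^2y^4 - 3xy^2 - x^2y^3.
General solution: -3x^3y^2 - 2y^2 + x^2y^4 - 3xy^2 - x^2y^3 = C.


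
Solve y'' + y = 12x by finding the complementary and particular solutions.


Homogeneous: r² + 1 = 0 ⇒ r = ±1i, y_h = C₁cos(x) + C₂sin(x).
Polynomial forcing; try y_p = Ax + B. Then y_p'' + 1 y_p = 1(Ax + B) = 12x, so B = 0 and A = 12.
General solution: y = C₁cos(x) + C₂sin(x) + 12x.


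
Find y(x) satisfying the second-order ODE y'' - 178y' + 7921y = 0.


Characteristic equation: r² - 178r + 7921 = 0, i.e. (r - 89)² = 0.
Repeated root r = 89; include an x factor for the second linearly independent solution.
General solution: y = (C₁ + C₂x)e^(89x).


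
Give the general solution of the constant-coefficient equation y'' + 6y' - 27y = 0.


Characteristic equation: r² + 6r - 27 = 0.
Factor: (r + 9)(r - 3) = 0 ⇒ r = -9, 3 (distinct real).
General solution: y = C₁e^(-9x) + C₂e^(3x).


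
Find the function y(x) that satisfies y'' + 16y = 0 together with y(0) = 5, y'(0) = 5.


Characteristic roots of r² + 16 = 0 are ±4i, so y = C₁cos(4x) + C₂sin(4x).
Apply y(0) = 5: C₁ = 5. Differentiate and apply y'(0) = 5: 4·C₂ = 5, so C₂ = 5/4.
Particular solution: y = 5cos(4x) + (5/4)sin(4x).


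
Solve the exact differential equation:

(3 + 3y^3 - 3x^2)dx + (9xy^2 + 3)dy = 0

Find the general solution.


Check exactness: ∂M/∂y = 9y^2 and ∂N/∂x = 9y^2; equal, so the equation is exact.
Integrate M with respect to x (treating y as constant): ∫M dx = 3x + 3xy^3 - x^3 + h(y).
Differentiate w.r.t. y and set equal to N: the x-dependent terms already match, leaving h'(y) = 3. Integrate: h(y) = 3y.
So F(x,y) = 3x + 3xy^3 + 3y - x^3.
General solution: 3x + 3xy^3 + 3y - x^3 = C.


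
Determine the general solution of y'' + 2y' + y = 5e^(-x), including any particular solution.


Characteristic polynomial (r + 1)² = 0; repeated root r = -1.
y_h = (C₁ + C₂x)e^(-x). Forcing matches the repeated root (resonance), so try y_p = Ax² e^(-x).
Substitute and solve for A: 2A = 5, so A = 5/2.
General solution: y = (C₁ + C₂x + (5/2)x²)e^(-x).


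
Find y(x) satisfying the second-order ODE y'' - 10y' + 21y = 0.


Characteristic equation: r² - 10r + 21 = 0.
Factor: (r - 7)(r - 3) = 0 ⇒ r = 7, 3 (distinct real).
General solution: y = C₁e^(7x) + C₂e^(3x).


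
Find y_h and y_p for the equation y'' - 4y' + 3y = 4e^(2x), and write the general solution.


Characteristic roots of r² - 4r + 3 = 0 are 3, 1.
y_h = C₁e^(3x) + C₂e^(x).
Forcing exponent 2 is not a characteristic root; try y_p = Ae^(2x).
Substitute: A·(4 + (-4)·2 + (3)) = A·-1 = 4, so A = -4.
General solution: y = C₁e^(3x) + C₂e^(x) - 4e^(2x).


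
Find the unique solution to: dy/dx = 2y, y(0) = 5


General solution of y' = 2y is y = Ce^(2x).
Apply y(0) = 5: C = 5.
Particular solution: y = 5e^(2x).


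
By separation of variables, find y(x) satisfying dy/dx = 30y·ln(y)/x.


Separate: dy/[y ln(y)] = 30 dx/x.
Substitute u = ln(y): du/u = 30 dx/x.
Integrate: ln|ln(y)| = 30ln|x| + C₀, hence ln(y) = C·x^30.


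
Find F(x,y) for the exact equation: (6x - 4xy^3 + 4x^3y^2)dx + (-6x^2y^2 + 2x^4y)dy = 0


Check exactness: ∂M/∂y = -12xy^2 + 8x^3y and ∂N/∂x = -12xy^2 + 8x^3y; equal, so the equation is exact.
Integrate M with respect to x (treating y as constant): ∫M dx = 3x^2 - 2x^2y^3 + x^4y^2 + h(y).
Differentiate w.r.t. y and set equal to N: all terms match, so h'(y) = 0 and h is a constant absorbed into C.
General solution: 3x^2 - 2x^2y^3 + x^4y^2 = C.


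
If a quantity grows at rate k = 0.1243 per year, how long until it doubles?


Exponential growth: P(t) = P₀ e^(0.1243t). Set P(t)/P₀ = 2: e^(0.1243t) = 2.
Solve: t = ln(2)/0.1243 ≈ 5.58 years.


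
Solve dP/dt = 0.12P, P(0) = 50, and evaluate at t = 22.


The ODE dP/dt = 0.12P has solution P(t) = P(0)e^(0.12t).
Substitute P(0) = 50 and t = 22: P(22) = 50 e^(2.64) ≈ 701.


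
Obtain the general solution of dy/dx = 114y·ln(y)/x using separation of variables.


Separate: dy/[y ln(y)] = 114 dx/x.
Substitute u = ln(y): du/u = 114 dx/x.
Integrate: ln|ln(y)| = 114ln|x| + C₀, hence ln(y) = C·x^114.


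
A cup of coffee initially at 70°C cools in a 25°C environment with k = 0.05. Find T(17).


Newton's law: dT/dt = -k(T - T_a) has solution T(t) = T_a + (T₀ - T_a)e^(-kt).
Plug in T_a = 25, T₀ = 70, k = 0.05, t = 17: T(17) = 25 + (45)e^(-0.85) ≈ 44.2°C.


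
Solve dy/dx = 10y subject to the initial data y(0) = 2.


General solution of y' = 10y is y = Ce^(10x).
Apply y(0) = 2: C = 2.
Particular solution: y = 2e^(10x).


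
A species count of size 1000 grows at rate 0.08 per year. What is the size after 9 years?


The ODE dP/dt = 0.08P has solution P(t) = P(0)e^(0.08t).
Substitute P(0) = 1000 and t = 9: P(9) = 1000 e^(0.72) ≈ 2054.


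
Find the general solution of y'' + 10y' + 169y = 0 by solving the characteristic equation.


Characteristic equation: r² + 10r + 169 = 0.
Discriminant is negative; roots r = -5 ± 12i (complex conjugate pair).
General solution uses e^(α x)(C₁ cos(β x) + C₂ sin(β x)): y = e^(-5x)(C₁cos(12x) + C₂sin(12x)).


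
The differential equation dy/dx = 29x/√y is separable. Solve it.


Separate: √y dy = 29x dx.
Integrate: (2/3)y^(3/2) = (29/2)x² + C.


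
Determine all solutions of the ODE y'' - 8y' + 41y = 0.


Characteristic equation: r² - 8r + 41 = 0.
Discriminant is negative; roots r = 4 ± 5i (complex conjugate pair).
General solution uses e^(α x)(C₁ cos(β x) + C₂ sin(β x)): y = e^(4x)(C₁cos(5x) + C₂sin(5x)).


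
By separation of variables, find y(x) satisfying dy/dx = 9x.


Integrate both sides with respect to x: y = ∫ 9x dx = (9/2)x^2 + C.


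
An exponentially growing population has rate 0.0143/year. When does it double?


Exponential growth: P(t) = P₀ e^(0.0143t). Set P(t)/P₀ = 2: e^(0.0143t) = 2.
Solve: t = ln(2)/0.0143 ≈ 48.47 years.


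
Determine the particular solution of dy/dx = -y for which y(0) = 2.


General solution of y' = -y is y = Ce^(-x).
Apply y(0) = 2: C = 2.
Particular solution: y = 2e^(-x).


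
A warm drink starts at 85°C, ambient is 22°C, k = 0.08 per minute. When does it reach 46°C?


From T(t) = T_a + (T₀ - T_a)e^(-kt), set T(t) = 46:
(46 - 22) / (85 - 22) = e^(-0.08t), so t = -ln(0.381)/0.08 ≈ 12.1 minutes.


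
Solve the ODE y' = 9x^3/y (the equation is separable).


Separate variables: y dy = 9x^3 dx.
Integrate both sides: y²/2 = (9/4)x^4 + C₀.
Multiply by 2: y² = (9/2)x^4 + C.


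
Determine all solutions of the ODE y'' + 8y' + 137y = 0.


Characteristic equation: r² + 8r + 137 = 0.
Discriminant is negative; roots r = -4 ± 11i (complex conjugate pair).
General solution uses e^(α x)(C₁ cos(β x) + C₂ sin(β x)): y = e^(-4x)(C₁cos(11x) + C₂sin(11x)).


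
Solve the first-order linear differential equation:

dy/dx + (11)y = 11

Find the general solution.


P(x) = 11, Q(x) = 11; integrating factor μ = e^(11x).
(μ y)' = 11e^(11x) ⇒ μ y = e^(11x) + C.
Divide by μ: y = 1 + Ce^(-11x).


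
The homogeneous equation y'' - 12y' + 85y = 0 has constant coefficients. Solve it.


Characteristic equation: r² - 12r + 85 = 0.
Discriminant is negative; roots r = 6 ± 7i (complex conjugate pair).
General solution uses e^(α x)(C₁ cos(β x) + C₂ sin(β x)): y = e^(6x)(C₁cos(7x) + C₂sin(7x)).


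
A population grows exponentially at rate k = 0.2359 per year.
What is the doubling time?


Exponential growth: P(t) = P₀ e^(0.2359t). Set P(t)/P₀ = 2: e^(0.2359t) = 2.
Solve: t = ln(2)/0.2359 ≈ 2.94 years.


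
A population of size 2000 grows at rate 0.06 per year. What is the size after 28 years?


The ODE dP/dt = 0.06P has solution P(t) = P(0)e^(0.06t).
Substitute P(0) = 2000 and t = 28: P(28) = 2000 e^(1.68) ≈ 10731.


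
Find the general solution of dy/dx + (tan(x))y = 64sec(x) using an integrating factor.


P(x) = tan(x) ⇒ μ = e^(∫tan(x)dx) = sec(x).
(sec(x) y)' = 64sec²(x) ⇒ sec(x) y = 64tan(x) + C.
Multiply by cos(x): y = 64sin(x) + C·cos(x).


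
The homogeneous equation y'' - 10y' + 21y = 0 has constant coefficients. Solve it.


Characteristic equation: r² - 10r + 21 = 0.
Factor: (r - 7)(r - 3) = 0 ⇒ r = 7, 3 (distinct real).
General solution: y = C₁e^(7x) + C₂e^(3x).


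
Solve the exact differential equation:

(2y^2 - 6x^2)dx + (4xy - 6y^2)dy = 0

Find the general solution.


Check exactness: ∂M/∂y = 4y and ∂N/∂x = 4y; equal, so the equation is exact.
Integrate M with respect to x (treating y as constant): ∫M dx = 2xy^2 - 2x^3 + h(y).
Differentiate w.r.t. y and set equal to N: the x-dependent terms already match, leaving h'(y) = -6y^2. Integrate: h(y) = -2y^3.
So F(x,y) = 2xy^2 - 2y^3 - 2x^3.
General solution: 2xy^2 - 2y^3 - 2x^3 = C.


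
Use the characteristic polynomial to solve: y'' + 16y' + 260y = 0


Characteristic equation: r² + 16r + 260 = 0.
Discriminant is negative; roots r = -8 ± 14i (complex conjugate pair).
General solution uses e^(α x)(C₁ cos(β x) + C₂ sin(β x)): y = e^(-8x)(C₁cos(14x) + C₂sin(14x)).


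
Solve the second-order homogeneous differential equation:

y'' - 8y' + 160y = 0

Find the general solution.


Characteristic equation: r² - 8r + 160 = 0.
Discriminant is negative; roots r = 4 ± 12i (complex conjugate pair).
General solution uses e^(α x)(C₁ cos(β x) + C₂ sin(β x)): y = e^(4x)(C₁cos(12x) + C₂sin(12x)).


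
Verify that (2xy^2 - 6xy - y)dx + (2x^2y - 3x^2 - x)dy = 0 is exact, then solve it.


Check exactness: ∂M/∂y = 4xy - 6x - 1 and ∂N/∂x = 4xy - 6x - 1; equal, so the equation is exact.
Integrate M with respect to x (treating y as constant): ∫M dx = x^2y^2 - 3x^2y - xy + h(y).
Differentiate w.r.t. y and set equal to N: all terms match, so h'(y) = 0 and h is a constant absorbed into C.
General solution: x^2y^2 - 3x^2y - xy = C.


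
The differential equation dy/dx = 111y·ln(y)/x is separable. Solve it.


Separate: dy/[y ln(y)] = 111 dx/x.
Substitute u = ln(y): du/u = 111 dx/x.
Integrate: ln|ln(y)| = 111ln|x| + C₀, hence ln(y) = C·x^111.


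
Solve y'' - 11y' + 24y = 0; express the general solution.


Characteristic equation: r² - 11r + 24 = 0.
Factor: (r - 8)(r - 3) = 0 ⇒ r = 8, 3 (distinct real).
General solution: y = C₁e^(8x) + C₂e^(3x).


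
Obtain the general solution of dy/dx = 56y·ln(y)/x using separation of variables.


Separate: dy/[y ln(y)] = 56 dx/x.
Substitute u = ln(y): du/u = 56 dx/x.
Integrate: ln|ln(y)| = 56ln|x| + C₀, hence ln(y) = C·x^56.


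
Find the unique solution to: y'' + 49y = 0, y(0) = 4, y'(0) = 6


Characteristic roots of r² + 49 = 0 are ±7i, so y = C₁cos(7x) + C₂sin(7x).
Apply y(0) = 4: C₁ = 4. Differentiate and apply y'(0) = 6: 7·C₂ = 6, so C₂ = 6/7.
Particular solution: y = 4cos(7x) + (6/7)sin(7x).


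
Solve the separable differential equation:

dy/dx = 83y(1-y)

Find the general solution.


Separate: dy/[y(1-y)] = 83 dx.
Partial fractions: 1/[y(1-y)] = 1/y + 1/(1-y).
Integrate: ln|y/(1-y)| = 83x + C₀.
Solve for y: y = 1/(1 + Ce^(-83x)).


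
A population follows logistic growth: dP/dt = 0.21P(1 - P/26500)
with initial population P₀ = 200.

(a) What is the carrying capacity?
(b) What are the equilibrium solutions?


Logistic ODE dP/dt = 0.21P(1 - P/26500) has equilibria where dP/dt = 0, i.e. P = 0 or P = 26500.
The coefficient (1 - P/K) = 0 when P = K, identifying K = 26500 as the carrying capacity.
(a) K = 26500; (b) equilibria P = 0 and P = 26500.


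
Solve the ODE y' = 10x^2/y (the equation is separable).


Separate variables: y dy = 10x^2 dx.
Integrate both sides: y²/2 = (10/3)x^3 + C₀.
Multiply by 2: y² = (20/3)x^3 + C.


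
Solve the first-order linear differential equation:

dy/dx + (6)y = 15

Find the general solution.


P(x) = 6, Q(x) = 15; integrating factor μ = e^(6x).
(μ y)' = 15e^(6x) ⇒ μ y = (5/2)e^(6x) + C.
Divide by μ: y = 5/2 + Ce^(-6x).


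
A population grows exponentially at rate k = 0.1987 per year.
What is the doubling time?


Exponential growth: P(t) = P₀ e^(0.1987t). Set P(t)/P₀ = 2: e^(0.1987t) = 2.
Solve: t = ln(2)/0.1987 ≈ 3.49 years.


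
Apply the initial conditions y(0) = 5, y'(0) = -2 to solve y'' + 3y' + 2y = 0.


Characteristic roots of r² + 3r + 2 = 0 are -1, -2.
General solution y = c₁ e^(-x) + c₂ e^(-2x).
Apply y(0) = 5: c₁ + c₂ = 5. Apply y'(0) = -2: -1 c₁ - 2 c₂ = -2.
Solve: c₁ = 8, c₂ = -3.
Particular solution: y = 8e^(-x) - 3e^(-2x).


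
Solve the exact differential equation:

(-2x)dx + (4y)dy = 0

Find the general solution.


Check exactness: ∂M/∂y = 0 and ∂N/∂x = 0; equal, so the equation is exact.
Integrate M with respect to x (treating y as constant): ∫M dx = -x^2 + h(y).
Differentiate w.r.t. y and set equal to N: the x-dependent terms already match, leaving h'(y) = 4y. Integrate: h(y) = 2y^2.
So F(x,y) = 2y^2 - x^2.
General solution: 2y^2 - x^2 = C.


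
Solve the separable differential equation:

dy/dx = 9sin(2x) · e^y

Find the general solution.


Separate: e^(-y) dy = 9sin(2x) dx.
Integrate: -e^(-y) = -(9/2)cos(2x) + C₀.
Rearrange: e^(-y) = (9/2)cos(2x) + C.


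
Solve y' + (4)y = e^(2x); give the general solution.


P(x) = 4 ⇒ μ = e^(4x).
(μ y)' = e^(6x) ⇒ μ y = e^(6x)/6 + C.
Divide by μ: y = (1/6)e^(2x) + Ce^(-4x).


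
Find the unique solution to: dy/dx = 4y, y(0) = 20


General solution of y' = 4y is y = Ce^(4x).
Apply y(0) = 20: C = 20.
Particular solution: y = 20e^(4x).


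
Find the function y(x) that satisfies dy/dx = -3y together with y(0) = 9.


General solution of y' = -3y is y = Ce^(-3x).
Apply y(0) = 9: C = 9.
Particular solution: y = 9e^(-3x).


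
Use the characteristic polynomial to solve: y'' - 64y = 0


Characteristic equation: r² - 64 = 0.
Factor: (r + 8)(r - 8) = 0 ⇒ r = -8, 8 (distinct real).
General solution: y = C₁e^(-8x) + C₂e^(8x).


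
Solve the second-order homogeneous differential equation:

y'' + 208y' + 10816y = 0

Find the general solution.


Characteristic equation: r² + 208r + 10816 = 0, i.e. (r + 104)² = 0.
Repeated root r = -104; include an x factor for the second linearly independent solution.
General solution: y = (C₁ + C₂x)e^(-104x).


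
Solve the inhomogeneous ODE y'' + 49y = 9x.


Homogeneous: r² + 49 = 0 ⇒ r = ±7i, y_h = C₁cos(7x) + C₂sin(7x).
Polynomial forcing; try y_p = Ax + B. Then y_p'' + 49 y_p = 49(Ax + B) = 9x, so B = 0 and A = 9/49.
General solution: y = C₁cos(7x) + C₂sin(7x) + (9/49)x.


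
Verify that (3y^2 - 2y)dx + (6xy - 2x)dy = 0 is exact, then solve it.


Check exactness: ∂M/∂y = 6y - 2 and ∂N/∂x = 6y - 2; equal, so the equation is exact.
Integrate M with respect to x (treating y as constant): ∫M dx = 3xy^2 - 2xy + h(y).
Differentiate w.r.t. y and set equal to N: all terms match, so h'(y) = 0 and h is a constant absorbed into C.
General solution: 3xy^2 - 2xy = C.


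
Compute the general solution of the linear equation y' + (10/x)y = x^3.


P(x) = 10/x ⇒ μ = x^10.
(x^10 y)' = x^10·x^3 = x^13.
Integrate: x^10 y = x^14/(14) + C.
Solve for y: y = (1/14)x^4 + C/x^10.


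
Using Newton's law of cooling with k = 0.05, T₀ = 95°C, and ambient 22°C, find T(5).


Newton's law: dT/dt = -k(T - T_a) has solution T(t) = T_a + (T₀ - T_a)e^(-kt).
Plug in T_a = 22, T₀ = 95, k = 0.05, t = 5: T(5) = 22 + (73)e^(-0.25) ≈ 78.9°C.


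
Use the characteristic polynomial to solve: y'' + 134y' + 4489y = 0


Characteristic equation: r² + 134r + 4489 = 0, i.e. (r + 67)² = 0.
Repeated root r = -67; include an x factor for the second linearly independent solution.
General solution: y = (C₁ + C₂x)e^(-67x).


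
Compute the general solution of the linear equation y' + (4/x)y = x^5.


P(x) = 4/x ⇒ μ = x^4.
(x^4 y)' = x^4·x^5 = x^9.
Integrate: x^4 y = x^10/(10) + C.
Solve for y: y = (1/10)x^6 + C/x^4.


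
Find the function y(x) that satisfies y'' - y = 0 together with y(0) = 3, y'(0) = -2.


Characteristic roots of r² - 1 = 0 are -1, 1.
General solution y = c₁ e^(-x) + c₂ e^(x).
Apply y(0) = 3: c₁ + c₂ = 3. Apply y'(0) = -2: -1 c₁ + 1 c₂ = -2.
Solve: c₁ = 5/2, c₂ = 1/2.
Particular solution: y = (5/2)e^(-x) + (1/2)e^(x).


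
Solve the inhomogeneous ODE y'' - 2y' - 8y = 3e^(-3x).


Characteristic roots of r² - 2r - 8 = 0 are 4, -2.
y_h = C₁e^(4x) + C₂e^(-2x).
Forcing exponent -3 is not a characteristic root; try y_p = Ae^(-3x).
Substitute: A·(9 + (-2)·-3 + (-8)) = A·7 = 3, so A = 3/7.
General solution: y = C₁e^(4x) + C₂e^(-2x) + (3/7)e^(-3x).


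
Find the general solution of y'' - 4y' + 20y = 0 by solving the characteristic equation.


Characteristic equation: r² - 4r + 20 = 0.
Discriminant is negative; roots r = 2 ± 4i (complex conjugate pair).
General solution uses e^(α x)(C₁ cos(β x) + C₂ sin(β x)): y = e^(2x)(C₁cos(4x) + C₂sin(4x)).


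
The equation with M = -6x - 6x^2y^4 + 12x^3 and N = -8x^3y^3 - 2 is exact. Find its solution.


Check exactness: ∂M/∂y = -24x^2y^3 and ∂N/∂x = -24x^2y^3; equal, so the equation is exact.
Integrate M with respect to x (treating y as constant): ∫M dx = -3x^2 - 2x^3y^4 + 3x^4 + h(y).
Differentiate w.r.t. y and set equal to N: the x-dependent terms already match, leaving h'(y) = -2. Integrate: h(y) = -2y.
So F(x,y) = -3x^2 - 2x^3y^4 + 3x^4 - 2y.
General solution: -3x^2 - 2x^3y^4 + 3x^4 - 2y = C.


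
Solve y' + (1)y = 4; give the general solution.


P(x) = 1, Q(x) = 4; integrating factor μ = e^(x).
(μ y)' = 4e^(x) ⇒ μ y = 4e^(x) + C.
Divide by μ: y = 4 + Ce^(-x).


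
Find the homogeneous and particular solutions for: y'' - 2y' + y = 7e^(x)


Characteristic polynomial (r - 1)² = 0; repeated root r = 1.
y_h = (C₁ + C₂x)e^(x). Forcing matches the repeated root (resonance), so try y_p = Ax² e^(x).
Substitute and solve for A: 2A = 7, so A = 7/2.
General solution: y = (C₁ + C₂x + (7/2)x²)e^(x).


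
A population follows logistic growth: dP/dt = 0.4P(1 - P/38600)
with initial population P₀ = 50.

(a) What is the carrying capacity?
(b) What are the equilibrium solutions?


Logistic ODE dP/dt = 0.4P(1 - P/38600) has equilibria where dP/dt = 0, i.e. P = 0 or P = 38600.
The coefficient (1 - P/K) = 0 when P = K, identifying K = 38600 as the carrying capacity.
(a) K = 38600; (b) equilibria P = 0 and P = 38600.


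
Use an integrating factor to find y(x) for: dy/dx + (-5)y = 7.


P(x) = -5 ⇒ μ = e^(-5x).
(μ y)' = 7e^(-5x) ⇒ μ y = -(7/5)e^(-5x) + C.
Divide by μ: y = -7/5 + Ce^(5x).


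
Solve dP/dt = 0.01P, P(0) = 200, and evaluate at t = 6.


The ODE dP/dt = 0.01P has solution P(t) = P(0)e^(0.01t).
Substitute P(0) = 200 and t = 6: P(6) = 200 e^(0.06) ≈ 212.


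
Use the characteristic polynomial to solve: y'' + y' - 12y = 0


Characteristic equation: r² + r - 12 = 0.
Factor: (r + 4)(r - 3) = 0 ⇒ r = -4, 3 (distinct real).
General solution: y = C₁e^(-4x) + C₂e^(3x).


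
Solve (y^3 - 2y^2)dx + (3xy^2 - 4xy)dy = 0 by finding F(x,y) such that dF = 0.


Check exactness: ∂M/∂y = 3y^2 - 4y and ∂N/∂x = 3y^2 - 4y; equal, so the equation is exact.
Integrate M with respect to x (treating y as constant): ∫M dx = xy^3 - 2xy^2 + h(y).
Differentiate w.r.t. y and set equal to N: all terms match, so h'(y) = 0 and h is a constant absorbed into C.
General solution: xy^3 - 2xy^2 = C.


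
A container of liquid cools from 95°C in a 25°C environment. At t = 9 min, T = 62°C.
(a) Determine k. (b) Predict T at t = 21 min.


Newton's law: T(t) = T_a + (T₀ - T_a)e^(-kt).
(a) Use T(9) = 62: (62 - 25)/(95 - 25) = e^(-k·9), so k = -ln(0.529)/9 ≈ 0.0708.
(b) Apply k to t = 21: T(21) = 25 + (70)e^(-1.488) ≈ 40.8°C.


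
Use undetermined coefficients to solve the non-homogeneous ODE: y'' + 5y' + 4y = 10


Characteristic roots of r² + 5r + 4 = 0 are -1, -4.
y_h = C₁e^(-x) + C₂e^(-4x).
Constant forcing; try y_p = A. Then 4A = 10 ⇒ A = 5/2.
General solution: y = C₁e^(-x) + C₂e^(-4x) + 5/2.


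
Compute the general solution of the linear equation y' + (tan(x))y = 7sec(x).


P(x) = tan(x) ⇒ μ = e^(∫tan(x)dx) = sec(x).
(sec(x) y)' = 7sec²(x) ⇒ sec(x) y = 7tan(x) + C.
Multiply by cos(x): y = 7sin(x) + C·cos(x).


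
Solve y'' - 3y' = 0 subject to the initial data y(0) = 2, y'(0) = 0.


Characteristic roots of r² - 3r = 0 are 3, 0.
General solution y = c₁ e^(3x) + c₂.
Apply y(0) = 2: c₁ + c₂ = 2. Apply y'(0) = 0: 3 c₁ + 0 c₂ = 0.
Solve: c₁ = 0, c₂ = 2.
Particular solution: y = 0e^(3x) + 2.


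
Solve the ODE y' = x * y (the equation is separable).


Separate variables: dy/y = x dx.
Integrate: ln|y| = (1/2)x^2 + C₀.
Exponentiate: y = Ce^((1/2)x^2).


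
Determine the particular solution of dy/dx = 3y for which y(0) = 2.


General solution of y' = 3y is y = Ce^(3x).
Apply y(0) = 2: C = 2.
Particular solution: y = 2e^(3x).


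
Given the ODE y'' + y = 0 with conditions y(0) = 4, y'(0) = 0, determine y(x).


Characteristic roots of r² + 1 = 0 are ±1i, so y = C₁cos(x) + C₂sin(x).
Apply y(0) = 4: C₁ = 4. Differentiate and apply y'(0) = 0: 1·C₂ = 0, so C₂ = 0.
Particular solution: y = 4cos(x).


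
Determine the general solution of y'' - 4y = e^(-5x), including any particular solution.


Characteristic roots of r² - 4 = 0 are 2, -2.
y_h = C₁e^(2x) + C₂e^(-2x).
Forcing exponent -5 is not a characteristic root; try y_p = Ae^(-5x).
Substitute: A·(25 + (0)·-5 + (-4)) = A·21 = 1, so A = 1/21.
General solution: y = C₁e^(2x) + C₂e^(-2x) + (1/21)e^(-5x).


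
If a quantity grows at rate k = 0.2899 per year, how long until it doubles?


Exponential growth: P(t) = P₀ e^(0.2899t). Set P(t)/P₀ = 2: e^(0.2899t) = 2.
Solve: t = ln(2)/0.2899 ≈ 2.39 years.


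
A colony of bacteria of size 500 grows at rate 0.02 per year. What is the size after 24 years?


The ODE dP/dt = 0.02P has solution P(t) = P(0)e^(0.02t).
Substitute P(0) = 500 and t = 24: P(24) = 500 e^(0.48) ≈ 808.


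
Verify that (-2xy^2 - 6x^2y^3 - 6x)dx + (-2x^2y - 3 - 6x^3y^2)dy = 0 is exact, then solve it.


Check exactness: ∂M/∂y = -4xy - 18x^2y^2 and ∂N/∂x = -4xy - 18x^2y^2; equal, so the equation is exact.
Integrate M with respect to x (treating y as constant): ∫M dx = -x^2y^2 - 2x^3y^3 - 3x^2 + h(y).
Differentiate w.r.t. y and set equal to N: the x-dependent terms already match, leaving h'(y) = -3. Integrate: h(y) = -3y.
So F(x,y) = -x^2y^2 - 3y - 2x^3y^3 - 3x^2.
General solution: -x^2y^2 - 3y - 2x^3y^3 - 3x^2 = C.


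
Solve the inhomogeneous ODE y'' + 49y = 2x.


Homogeneous: r² + 49 = 0 ⇒ r = ±7i, y_h = C₁cos(7x) + C₂sin(7x).
Polynomial forcing; try y_p = Ax + B. Then y_p'' + 49 y_p = 49(Ax + B) = 2x, so B = 0 and A = 2/49.
General solution: y = C₁cos(7x) + C₂sin(7x) + (2/49)x.


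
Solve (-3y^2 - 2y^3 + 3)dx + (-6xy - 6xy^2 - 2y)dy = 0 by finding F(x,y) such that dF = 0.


Check exactness: ∂M/∂y = -6y - 6y^2 and ∂N/∂x = -6y - 6y^2; equal, so the equation is exact.
Integrate M with respect to x (treating y as constant): ∫M dx = -3xy^2 - 2xy^3 + 3x + h(y).
Differentiate w.r.t. y and set equal to N: the x-dependent terms already match, leaving h'(y) = -2y. Integrate: h(y) = -y^2.
So F(x,y) = -3xy^2 - 2xy^3 + 3x - y^2.
General solution: -3xy^2 - 2xy^3 + 3x - y^2 = C.


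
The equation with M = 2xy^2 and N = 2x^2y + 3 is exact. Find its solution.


Check exactness: ∂M/∂y = 4xy and ∂N/∂x = 4xy; equal, so the equation is exact.
Integrate M with respect to x (treating y as constant): ∫M dx = x^2y^2 + h(y).
Differentiate w.r.t. y and set equal to N: the x-dependent terms already match, leaving h'(y) = 3. Integrate: h(y) = 3y.
So F(x,y) = x^2y^2 + 3y.
General solution: x^2y^2 + 3y = C.


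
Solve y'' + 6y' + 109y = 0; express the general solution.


Characteristic equation: r² + 6r + 109 = 0.
Discriminant is negative; roots r = -3 ± 10i (complex conjugate pair).
General solution uses e^(α x)(C₁ cos(β x) + C₂ sin(β x)): y = e^(-3x)(C₁cos(10x) + C₂sin(10x)).


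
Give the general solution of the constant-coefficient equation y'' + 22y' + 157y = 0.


Characteristic equation: r² + 22r + 157 = 0.
Discriminant is negative; roots r = -11 ± 6i (complex conjugate pair).
General solution uses e^(α x)(C₁ cos(β x) + C₂ sin(β x)): y = e^(-11x)(C₁cos(6x) + C₂sin(6x)).


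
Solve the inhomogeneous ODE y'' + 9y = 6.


Homogeneous part: r² + 9 = 0 ⇒ r = ±3i, so y_h = C₁cos(3x) + C₂sin(3x).
Try constant y_p = A; plug in: 9A = 6 ⇒ A = 2/3.
General solution: y = C₁cos(3x) + C₂sin(3x) + 2/3.


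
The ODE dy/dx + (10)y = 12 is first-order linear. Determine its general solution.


P(x) = 10, Q(x) = 12; integrating factor μ = e^(10x).
(μ y)' = 12e^(10x) ⇒ μ y = (6/5)e^(10x) + C.
Divide by μ: y = 6/5 + Ce^(-10x).


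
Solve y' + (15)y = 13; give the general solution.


P(x) = 15, Q(x) = 13; integrating factor μ = e^(15x).
(μ y)' = 13e^(15x) ⇒ μ y = (13/15)e^(15x) + C.
Divide by μ: y = 13/15 + Ce^(-15x).


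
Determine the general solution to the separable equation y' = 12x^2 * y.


Separate variables: dy/y = 12x^2 dx.
Integrate: ln|y| = 4x^3 + C₀.
Exponentiate: y = Ce^(4x^3).


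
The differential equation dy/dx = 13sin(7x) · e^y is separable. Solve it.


Separate: e^(-y) dy = 13sin(7x) dx.
Integrate: -e^(-y) = -(13/7)cos(7x) + C₀.
Rearrange: e^(-y) = (13/7)cos(7x) + C.


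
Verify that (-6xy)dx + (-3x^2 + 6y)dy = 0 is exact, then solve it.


Check exactness: ∂M/∂y = -6x and ∂N/∂x = -6x; equal, so the equation is exact.
Integrate M with respect to x (treating y as constant): ∫M dx = -3x^2y + h(y).
Differentiate w.r.t. y and set equal to N: the x-dependent terms already match, leaving h'(y) = 6y. Integrate: h(y) = 3y^2.
So F(x,y) = -3x^2y + 3y^2.
General solution: -3x^2y + 3y^2 = C.


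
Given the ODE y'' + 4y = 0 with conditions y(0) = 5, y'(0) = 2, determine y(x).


Characteristic roots of r² + 4 = 0 are ±2i, so y = C₁cos(2x) + C₂sin(2x).
Apply y(0) = 5: C₁ = 5. Differentiate and apply y'(0) = 2: 2·C₂ = 2, so C₂ = 1.
Particular solution: y = 5cos(2x) + sin(2x).


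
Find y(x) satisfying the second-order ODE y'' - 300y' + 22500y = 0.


Characteristic equation: r² - 300r + 22500 = 0, i.e. (r - 150)² = 0.
Repeated root r = 150; include an x factor for the second linearly independent solution.
General solution: y = (C₁ + C₂x)e^(150x).


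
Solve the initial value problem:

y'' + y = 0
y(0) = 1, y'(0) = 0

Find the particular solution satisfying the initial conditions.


Characteristic roots of r² + 1 = 0 are ±1i, so y = C₁cos(x) + C₂sin(x).
Apply y(0) = 1: C₁ = 1. Differentiate and apply y'(0) = 0: 1·C₂ = 0, so C₂ = 0.
Particular solution: y = cos(x).


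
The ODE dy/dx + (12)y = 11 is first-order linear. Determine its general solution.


P(x) = 12, Q(x) = 11; integrating factor μ = e^(12x).
(μ y)' = 11e^(12x) ⇒ μ y = (11/12)e^(12x) + C.
Divide by μ: y = 11/12 + Ce^(-12x).


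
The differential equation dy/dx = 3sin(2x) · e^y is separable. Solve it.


Separate: e^(-y) dy = 3sin(2x) dx.
Integrate: -e^(-y) = -(3/2)cos(2x) + C₀.
Rearrange: e^(-y) = (3/2)cos(2x) + C.


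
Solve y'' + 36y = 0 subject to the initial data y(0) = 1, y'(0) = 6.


Characteristic roots of r² + 36 = 0 are ±6i, so y = C₁cos(6x) + C₂sin(6x).
Apply y(0) = 1: C₁ = 1. Differentiate and apply y'(0) = 6: 6·C₂ = 6, so C₂ = 1.
Particular solution: y = cos(6x) + sin(6x).


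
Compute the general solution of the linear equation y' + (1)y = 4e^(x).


P(x) = 1 ⇒ μ = e^(x).
(μ y)' = 4e^(2x) ⇒ μ y = (4/2)e^(2x) + C.
Divide by μ: y = 2e^(x) + Ce^(-x).


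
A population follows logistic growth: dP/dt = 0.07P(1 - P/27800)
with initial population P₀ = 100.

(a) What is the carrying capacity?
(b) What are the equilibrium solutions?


Logistic ODE dP/dt = 0.07P(1 - P/27800) has equilibria where dP/dt = 0, i.e. P = 0 or P = 27800.
The coefficient (1 - P/K) = 0 when P = K, identifying K = 27800 as the carrying capacity.
(a) K = 27800; (b) equilibria P = 0 and P = 27800.


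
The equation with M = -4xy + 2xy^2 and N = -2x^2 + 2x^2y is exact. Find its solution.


Check exactness: ∂M/∂y = -4x + 4xy and ∂N/∂x = -4x + 4xy; equal, so the equation is exact.
Integrate M with respect to x (treating y as constant): ∫M dx = -2x^2y + x^2y^2 + h(y).
Differentiate w.r.t. y and set equal to N: all terms match, so h'(y) = 0 and h is a constant absorbed into C.
General solution: -2x^2y + x^2y^2 = C.


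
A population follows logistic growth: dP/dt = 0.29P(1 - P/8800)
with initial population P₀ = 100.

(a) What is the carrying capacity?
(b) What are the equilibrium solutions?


Logistic ODE dP/dt = 0.29P(1 - P/8800) has equilibria where dP/dt = 0, i.e. P = 0 or P = 8800.
The coefficient (1 - P/K) = 0 when P = K, identifying K = 8800 as the carrying capacity.
(a) K = 8800; (b) equilibria P = 0 and P = 8800.


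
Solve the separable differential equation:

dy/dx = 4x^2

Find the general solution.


Integrate both sides with respect to x: y = ∫ 4x^2 dx = (4/3)x^3 + C.


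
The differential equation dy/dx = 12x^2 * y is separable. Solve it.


Separate variables: dy/y = 12x^2 dx.
Integrate: ln|y| = 4x^3 + C₀.
Exponentiate: y = Ce^(4x^3).


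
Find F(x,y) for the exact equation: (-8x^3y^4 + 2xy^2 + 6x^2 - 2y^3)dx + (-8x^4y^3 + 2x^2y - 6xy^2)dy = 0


Check exactness: ∂M/∂y = -32x^3y^3 + 4xy - 6y^2 and ∂N/∂x = -32x^3y^3 + 4xy - 6y^2; equal, so the equation is exact.
Integrate M with respect to x (treating y as constant): ∫M dx = -2x^4y^4 + x^2y^2 + 2x^3 - 2xy^3 + h(y).
Differentiate w.r.t. y and set equal to N: all terms match, so h'(y) = 0 and h is a constant absorbed into C.
General solution: -2x^4y^4 + x^2y^2 + 2x^3 - 2xy^3 = C.


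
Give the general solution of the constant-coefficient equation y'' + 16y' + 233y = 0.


Characteristic equation: r² + 16r + 233 = 0.
Discriminant is negative; roots r = -8 ± 13i (complex conjugate pair).
General solution uses e^(α x)(C₁ cos(β x) + C₂ sin(β x)): y = e^(-8x)(C₁cos(13x) + C₂sin(13x)).


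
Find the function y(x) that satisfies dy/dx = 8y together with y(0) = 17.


General solution of y' = 8y is y = Ce^(8x).
Apply y(0) = 17: C = 17.
Particular solution: y = 17e^(8x).


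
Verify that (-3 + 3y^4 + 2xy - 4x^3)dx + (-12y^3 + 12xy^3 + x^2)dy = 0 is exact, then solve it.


Check exactness: ∂M/∂y = 12y^3 + 2x and ∂N/∂x = 12y^3 + 2x; equal, so the equation is exact.
Integrate M with respect to x (treating y as constant): ∫M dx = -3x + 3xy^4 + x^2y - x^4 + h(y).
Differentiate w.r.t. y and set equal to N: the x-dependent terms already match, leaving h'(y) = -12y^3. Integrate: h(y) = -3y^4.
So F(x,y) = -3y^4 - 3x + 3xy^4 + x^2y - x^4.
General solution: -3y^4 - 3x + 3xy^4 + x^2y - x^4 = C.


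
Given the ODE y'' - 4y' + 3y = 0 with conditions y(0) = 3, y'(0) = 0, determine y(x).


Characteristic roots of r² - 4r + 3 = 0 are 1, 3.
General solution y = c₁ e^(x) + c₂ e^(3x).
Apply y(0) = 3: c₁ + c₂ = 3. Apply y'(0) = 0: 1 c₁ + 3 c₂ = 0.
Solve: c₁ = 9/2, c₂ = -3/2.
Particular solution: y = (9/2)e^(x) - (3/2)e^(3x).


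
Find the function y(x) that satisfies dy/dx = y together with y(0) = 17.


General solution of y' = y is y = Ce^(x).
Apply y(0) = 17: C = 17.
Particular solution: y = 17e^(x).


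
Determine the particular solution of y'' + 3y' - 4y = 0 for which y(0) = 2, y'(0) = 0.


Characteristic roots of r² + 3r - 4 = 0 are -4, 1.
General solution y = c₁ e^(-4x) + c₂ e^(x).
Apply y(0) = 2: c₁ + c₂ = 2. Apply y'(0) = 0: -4 c₁ + 1 c₂ = 0.
Solve: c₁ = 2/5, c₂ = 8/5.
Particular solution: y = (2/5)e^(-4x) + (8/5)e^(x).


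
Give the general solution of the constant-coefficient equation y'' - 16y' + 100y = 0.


Characteristic equation: r² - 16r + 100 = 0.
Discriminant is negative; roots r = 8 ± 6i (complex conjugate pair).
General solution uses e^(α x)(C₁ cos(β x) + C₂ sin(β x)): y = e^(8x)(C₁cos(6x) + C₂sin(6x)).


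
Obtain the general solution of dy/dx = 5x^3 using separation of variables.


Integrate both sides with respect to x: y = ∫ 5x^3 dx = (5/4)x^4 + C.


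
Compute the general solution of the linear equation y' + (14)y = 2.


P(x) = 14, Q(x) = 2; integrating factor μ = e^(14x).
(μ y)' = 2e^(14x) ⇒ μ y = (1/7)e^(14x) + C.
Divide by μ: y = 1/7 + Ce^(-14x).


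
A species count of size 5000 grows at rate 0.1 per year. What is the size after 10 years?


The ODE dP/dt = 0.1P has solution P(t) = P(0)e^(0.1t).
Substitute P(0) = 5000 and t = 10: P(10) = 5000 e^(1.00) ≈ 13591.


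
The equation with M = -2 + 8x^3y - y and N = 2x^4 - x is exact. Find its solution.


Check exactness: ∂M/∂y = 8x^3 - 1 and ∂N/∂x = 8x^3 - 1; equal, so the equation is exact.
Integrate M with respect to x (treating y as constant): ∫M dx = -2x + 2x^4y - xy + h(y).
Differentiate w.r.t. y and set equal to N: all terms match, so h'(y) = 0 and h is a constant absorbed into C.
General solution: -2x + 2x^4y - xy = C.


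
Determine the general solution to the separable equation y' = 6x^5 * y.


Separate variables: dy/y = 6x^5 dx.
Integrate: ln|y| = x^6 + C₀.
Exponentiate: y = Ce^(x^6).


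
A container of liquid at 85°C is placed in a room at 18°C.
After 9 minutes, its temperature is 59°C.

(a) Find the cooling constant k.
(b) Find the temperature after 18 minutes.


Newton's law: T(t) = T_a + (T₀ - T_a)e^(-kt).
(a) Use T(9) = 59: (59 - 18)/(85 - 18) = e^(-k·9), so k = -ln(0.612)/9 ≈ 0.0546.
(b) Apply k to t = 18: T(18) = 18 + (67)e^(-0.982) ≈ 43.1°C.


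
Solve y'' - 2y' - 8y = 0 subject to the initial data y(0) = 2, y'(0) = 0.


Characteristic roots of r² - 2r - 8 = 0 are 4, -2.
General solution y = c₁ e^(4x) + c₂ e^(-2x).
Apply y(0) = 2: c₁ + c₂ = 2. Apply y'(0) = 0: 4 c₁ - 2 c₂ = 0.
Solve: c₁ = 2/3, c₂ = 4/3.
Particular solution: y = (2/3)e^(4x) + (4/3)e^(-2x).


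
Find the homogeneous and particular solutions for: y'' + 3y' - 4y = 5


Characteristic roots of r² + 3r - 4 = 0 are 1, -4.
y_h = C₁e^(x) + C₂e^(-4x).
Forcing exponent 0 is not a characteristic root; try y_p = A.
Substitute: A·(0 + (3)·0 + (-4)) = A·-4 = 5, so A = -5/4.
General solution: y = C₁e^(x) + C₂e^(-4x) - 5/4.


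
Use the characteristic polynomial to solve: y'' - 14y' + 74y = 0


Characteristic equation: r² - 14r + 74 = 0.
Discriminant is negative; roots r = 7 ± 5i (complex conjugate pair).
General solution uses e^(α x)(C₁ cos(β x) + C₂ sin(β x)): y = e^(7x)(C₁cos(5x) + C₂sin(5x)).


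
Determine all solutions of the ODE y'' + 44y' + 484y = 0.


Characteristic equation: r² + 44r + 484 = 0, i.e. (r + 22)² = 0.
Repeated root r = -22; include an x factor for the second linearly independent solution.
General solution: y = (C₁ + C₂x)e^(-22x).


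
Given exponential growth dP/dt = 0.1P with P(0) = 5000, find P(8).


The ODE dP/dt = 0.1P has solution P(t) = P(0)e^(0.1t).
Substitute P(0) = 5000 and t = 8: P(8) = 5000 e^(0.80) ≈ 11128.


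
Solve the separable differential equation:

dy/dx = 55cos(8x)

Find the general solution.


g(y) = 1, so integrate directly: y = ∫ 55cos(8x) dx = (55/8)sin(8x) + C.


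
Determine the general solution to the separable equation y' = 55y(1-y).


Separate: dy/[y(1-y)] = 55 dx.
Partial fractions: 1/[y(1-y)] = 1/y + 1/(1-y).
Integrate: ln|y/(1-y)| = 55x + C₀.
Solve for y: y = 1/(1 + Ce^(-55x)).


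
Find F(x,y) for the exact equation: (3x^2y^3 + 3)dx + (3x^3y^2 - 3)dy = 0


Check exactness: ∂M/∂y = 9x^2y^2 and ∂N/∂x = 9x^2y^2; equal, so the equation is exact.
Integrate M with respect to x (treating y as constant): ∫M dx = x^3y^3 + 3x + h(y).
Differentiate w.r.t. y and set equal to N: the x-dependent terms already match, leaving h'(y) = -3. Integrate: h(y) = -3y.
So F(x,y) = x^3y^3 - 3y + 3x.
General solution: x^3y^3 - 3y + 3x = C.
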